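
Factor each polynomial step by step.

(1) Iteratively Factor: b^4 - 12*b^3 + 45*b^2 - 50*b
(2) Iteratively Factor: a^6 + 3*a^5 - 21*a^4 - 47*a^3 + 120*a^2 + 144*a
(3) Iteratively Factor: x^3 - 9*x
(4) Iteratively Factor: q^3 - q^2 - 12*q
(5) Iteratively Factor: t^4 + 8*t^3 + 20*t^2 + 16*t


(1) = (b)*(b^3 - 12*b^2 + 45*b - 50) = b*(b - 2)*(b^2 - 10*b + 25) = b*(b - 5)*(b - 2)*(b - 5)
(2) = (a + 4)*(a^5 - a^4 - 17*a^3 + 21*a^2 + 36*a) = (a - 3)*(a + 4)*(a^4 + 2*a^3 - 11*a^2 - 12*a) = (a - 3)*(a + 4)^2*(a^3 - 2*a^2 - 3*a) = (a - 3)^2*(a + 4)^2*(a^2 + a) = a*(a - 3)^2*(a + 4)^2*(a + 1)
(3) = (x)*(x^2 - 9) = x*(x - 3)*(x + 3)
(4) = (q)*(q^2 - q - 12) = q*(q - 4)*(q + 3)
(5) = (t)*(t^3 + 8*t^2 + 20*t + 16) = t*(t + 2)*(t^2 + 6*t + 8) = t*(t + 2)*(t + 4)*(t + 2)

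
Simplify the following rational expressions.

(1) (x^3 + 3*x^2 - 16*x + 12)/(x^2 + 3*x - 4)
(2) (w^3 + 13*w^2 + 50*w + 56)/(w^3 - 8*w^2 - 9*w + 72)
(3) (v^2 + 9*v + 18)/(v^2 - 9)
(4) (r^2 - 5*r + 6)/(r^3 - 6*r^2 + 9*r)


(1) = (x^2 + 4*x - 12)/(x + 4)
(2) = (w^3 + 13*w^2 + 50*w + 56)/(w^3 - 8*w^2 - 9*w + 72)
(3) = (v + 6)/(v - 3)
(4) = (r - 2)/(r^2 - 3*r)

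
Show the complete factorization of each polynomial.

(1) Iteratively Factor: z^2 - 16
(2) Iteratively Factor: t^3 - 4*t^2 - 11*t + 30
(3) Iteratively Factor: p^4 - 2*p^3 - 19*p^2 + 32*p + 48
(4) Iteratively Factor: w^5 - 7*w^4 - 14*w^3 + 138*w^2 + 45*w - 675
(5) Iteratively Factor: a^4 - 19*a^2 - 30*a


(1) = (z + 4)*(z - 4)
(2) = (t + 3)*(t^2 - 7*t + 10) = (t - 2)*(t + 3)*(t - 5)
(3) = (p - 3)*(p^3 + p^2 - 16*p - 16) = (p - 3)*(p + 1)*(p^2 - 16) = (p - 4)*(p - 3)*(p + 1)*(p + 4)
(4) = (w + 3)*(w^4 - 10*w^3 + 16*w^2 + 90*w - 225) = (w - 5)*(w + 3)*(w^3 - 5*w^2 - 9*w + 45) = (w - 5)*(w + 3)^2*(w^2 - 8*w + 15) = (w - 5)*(w - 3)*(w + 3)^2*(w - 5)
(5) = (a)*(a^3 - 19*a - 30) = a*(a + 3)*(a^2 - 3*a - 10) = a*(a - 5)*(a + 3)*(a + 2)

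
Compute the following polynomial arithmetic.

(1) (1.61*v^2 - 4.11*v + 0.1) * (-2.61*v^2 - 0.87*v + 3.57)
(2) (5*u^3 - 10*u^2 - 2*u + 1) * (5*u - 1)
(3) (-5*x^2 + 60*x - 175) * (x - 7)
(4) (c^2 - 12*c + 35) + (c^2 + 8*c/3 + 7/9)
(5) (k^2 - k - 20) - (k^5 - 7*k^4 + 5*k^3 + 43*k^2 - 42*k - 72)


(1) = -4.2021*v^4 + 9.3264*v^3 + 9.0624*v^2 - 14.7597*v + 0.357
(2) = 25*u^4 - 55*u^3 + 7*u - 1
(3) = -5*x^3 + 95*x^2 - 595*x + 1225
(4) = 2*c^2 - 28*c/3 + 322/9
(5) = -k^5 + 7*k^4 - 5*k^3 - 42*k^2 + 41*k + 52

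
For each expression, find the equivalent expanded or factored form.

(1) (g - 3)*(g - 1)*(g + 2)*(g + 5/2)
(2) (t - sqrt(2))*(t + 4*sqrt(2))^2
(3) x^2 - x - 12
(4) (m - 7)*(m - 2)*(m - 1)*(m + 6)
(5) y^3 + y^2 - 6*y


(1) = g^4 + g^3/2 - 10*g^2 - 13*g/2 + 15
(2) = t^3 + 7*sqrt(2)*t^2 + 16*t - 32*sqrt(2)
(3) = (x - 4)*(x + 3)
(4) = m^4 - 4*m^3 - 37*m^2 + 124*m - 84
(5) = y*(y - 2)*(y + 3)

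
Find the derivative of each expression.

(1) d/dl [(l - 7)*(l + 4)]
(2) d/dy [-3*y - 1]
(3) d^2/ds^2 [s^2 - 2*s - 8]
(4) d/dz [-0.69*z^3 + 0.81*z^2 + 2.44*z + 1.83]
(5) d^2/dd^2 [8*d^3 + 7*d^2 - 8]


(1) = 2*l - 3
(2) = -3
(3) = 2
(4) = -2.07*z^2 + 1.62*z + 2.44
(5) = 48*d + 14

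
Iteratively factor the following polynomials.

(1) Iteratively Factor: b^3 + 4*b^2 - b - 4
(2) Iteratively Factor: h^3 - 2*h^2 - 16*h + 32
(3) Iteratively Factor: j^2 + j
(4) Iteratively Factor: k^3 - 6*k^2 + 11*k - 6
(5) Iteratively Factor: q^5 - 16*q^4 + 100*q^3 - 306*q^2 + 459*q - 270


(1) = (b + 1)*(b^2 + 3*b - 4) = (b + 1)*(b + 4)*(b - 1)
(2) = (h - 2)*(h^2 - 16) = (h - 2)*(h + 4)*(h - 4)
(3) = (j + 1)*(j)
(4) = (k - 1)*(k^2 - 5*k + 6) = (k - 3)*(k - 1)*(k - 2)
(5) = (q - 2)*(q^4 - 14*q^3 + 72*q^2 - 162*q + 135) = (q - 3)*(q - 2)*(q^3 - 11*q^2 + 39*q - 45) = (q - 3)^2*(q - 2)*(q^2 - 8*q + 15) = (q - 3)^3*(q - 2)*(q - 5)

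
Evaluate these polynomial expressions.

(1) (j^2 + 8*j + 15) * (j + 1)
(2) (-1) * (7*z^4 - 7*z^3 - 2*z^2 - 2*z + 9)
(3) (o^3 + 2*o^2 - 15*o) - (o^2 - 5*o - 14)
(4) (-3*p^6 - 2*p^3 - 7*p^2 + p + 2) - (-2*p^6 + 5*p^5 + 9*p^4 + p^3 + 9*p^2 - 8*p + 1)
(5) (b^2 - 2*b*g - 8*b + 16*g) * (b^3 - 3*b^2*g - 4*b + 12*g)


(1) = j^3 + 9*j^2 + 23*j + 15
(2) = -7*z^4 + 7*z^3 + 2*z^2 + 2*z - 9
(3) = o^3 + o^2 - 10*o + 14
(4) = -p^6 - 5*p^5 - 9*p^4 - 3*p^3 - 16*p^2 + 9*p + 1
(5) = b^5 - 5*b^4*g - 8*b^4 + 6*b^3*g^2 + 40*b^3*g - 4*b^3 - 48*b^2*g^2 + 20*b^2*g + 32*b^2 - 24*b*g^2 - 160*b*g + 192*g^2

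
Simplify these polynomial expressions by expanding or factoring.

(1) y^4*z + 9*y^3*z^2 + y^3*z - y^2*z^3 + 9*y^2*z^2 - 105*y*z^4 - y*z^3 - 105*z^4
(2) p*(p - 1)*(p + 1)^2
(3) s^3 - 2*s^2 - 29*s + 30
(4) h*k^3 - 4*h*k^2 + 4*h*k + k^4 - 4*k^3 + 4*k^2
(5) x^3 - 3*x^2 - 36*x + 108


(1) = (y - 3*z)*(y + 5*z)*(y + 7*z)*(y*z + z)
(2) = p^4 + p^3 - p^2 - p
(3) = (s - 6)*(s - 1)*(s + 5)
(4) = k*(h + k)*(k - 2)^2
(5) = (x - 6)*(x - 3)*(x + 6)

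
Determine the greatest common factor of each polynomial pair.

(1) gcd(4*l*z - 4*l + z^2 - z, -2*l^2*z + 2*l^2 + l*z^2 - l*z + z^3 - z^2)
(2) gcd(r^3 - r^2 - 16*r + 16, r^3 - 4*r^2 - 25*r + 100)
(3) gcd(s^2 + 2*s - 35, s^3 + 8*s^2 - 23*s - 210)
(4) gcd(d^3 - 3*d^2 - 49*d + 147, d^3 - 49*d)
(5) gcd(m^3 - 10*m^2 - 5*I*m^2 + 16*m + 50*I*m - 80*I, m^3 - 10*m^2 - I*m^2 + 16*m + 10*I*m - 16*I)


(1) = gcd((4*l + z)*(z - 1), (-l + z)*(2*l + z)*(z - 1)) = z - 1
(2) = r - 4
(3) = s^2 + 2*s - 35
(4) = d^2 - 49
(5) = m^2 - 10*m + 16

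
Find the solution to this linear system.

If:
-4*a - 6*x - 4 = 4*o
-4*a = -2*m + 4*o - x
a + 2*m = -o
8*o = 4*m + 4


Then:
a = -11/17
m = 1/17
o = 9/17
x = -10/17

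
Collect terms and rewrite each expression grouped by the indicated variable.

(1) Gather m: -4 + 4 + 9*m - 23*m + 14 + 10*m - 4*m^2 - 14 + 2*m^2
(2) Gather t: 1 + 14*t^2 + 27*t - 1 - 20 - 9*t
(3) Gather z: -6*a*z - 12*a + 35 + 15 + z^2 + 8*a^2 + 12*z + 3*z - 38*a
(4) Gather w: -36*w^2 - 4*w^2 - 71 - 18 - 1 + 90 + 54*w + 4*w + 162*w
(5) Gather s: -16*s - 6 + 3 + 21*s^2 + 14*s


(1) = -2*m^2 - 4*m
(2) = 14*t^2 + 18*t - 20
(3) = 8*a^2 - 50*a + z^2 + z*(15 - 6*a) + 50
(4) = -40*w^2 + 220*w
(5) = 21*s^2 - 2*s - 3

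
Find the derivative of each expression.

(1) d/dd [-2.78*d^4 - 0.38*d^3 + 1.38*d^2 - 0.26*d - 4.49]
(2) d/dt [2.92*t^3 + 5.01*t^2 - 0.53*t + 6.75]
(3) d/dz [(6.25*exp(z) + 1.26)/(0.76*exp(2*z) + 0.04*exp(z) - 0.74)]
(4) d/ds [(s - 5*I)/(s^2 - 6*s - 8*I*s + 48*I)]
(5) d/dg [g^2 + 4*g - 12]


(1) = -11.12*d^3 - 1.14*d^2 + 2.76*d - 0.26
(2) = 8.76*t^2 + 10.02*t - 0.53
(3) = (-(1.52*exp(z) + 0.04)*(6.25*exp(z) + 1.26) + 4.75*exp(2*z) + 0.25*exp(z) - 4.625)*exp(z)/(0.76*exp(2*z) + 0.04*exp(z) - 0.74)^2
(4) = (-s^2 + 10*I*s + 40 + 18*I)/(s^4 + s^3*(-12 - 16*I) + s^2*(-28 + 192*I) + s*(768 - 576*I) - 2304)
(5) = 2*g + 4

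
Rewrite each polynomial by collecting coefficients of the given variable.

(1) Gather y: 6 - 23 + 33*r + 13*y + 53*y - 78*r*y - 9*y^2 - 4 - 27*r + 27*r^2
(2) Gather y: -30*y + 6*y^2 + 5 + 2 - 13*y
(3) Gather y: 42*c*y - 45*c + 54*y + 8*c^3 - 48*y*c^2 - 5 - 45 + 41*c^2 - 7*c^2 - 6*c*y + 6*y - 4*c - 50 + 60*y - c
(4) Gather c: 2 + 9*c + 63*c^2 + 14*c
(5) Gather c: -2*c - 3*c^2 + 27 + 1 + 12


(1) = 27*r^2 + 6*r - 9*y^2 + y*(66 - 78*r) - 21
(2) = 6*y^2 - 43*y + 7
(3) = 8*c^3 + 34*c^2 - 50*c + y*(-48*c^2 + 36*c + 120) - 100
(4) = 63*c^2 + 23*c + 2
(5) = -3*c^2 - 2*c + 40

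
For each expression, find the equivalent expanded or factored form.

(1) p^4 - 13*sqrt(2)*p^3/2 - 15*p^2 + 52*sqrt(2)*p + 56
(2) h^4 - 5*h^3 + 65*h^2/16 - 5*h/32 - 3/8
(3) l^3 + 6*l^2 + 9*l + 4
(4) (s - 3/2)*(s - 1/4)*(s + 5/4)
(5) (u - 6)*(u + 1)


(1) = (p - 7*sqrt(2))*(p - 2*sqrt(2))*(p + sqrt(2)/2)*(p + 2*sqrt(2))
(2) = (h - 4)*(h - 3/4)*(h - 1/2)*(h + 1/4)
(3) = (l + 1)^2*(l + 4)
(4) = s^3 - s^2/2 - 29*s/16 + 15/32
(5) = u^2 - 5*u - 6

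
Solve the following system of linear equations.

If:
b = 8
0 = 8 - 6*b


Then:
No Solution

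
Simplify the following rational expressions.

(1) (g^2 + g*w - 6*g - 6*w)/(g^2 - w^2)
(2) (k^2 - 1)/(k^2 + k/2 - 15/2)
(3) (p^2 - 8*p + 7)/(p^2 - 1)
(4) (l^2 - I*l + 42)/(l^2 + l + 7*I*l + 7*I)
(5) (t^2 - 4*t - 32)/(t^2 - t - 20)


(1) = (6 - g)/(-g + w)
(2) = (2*k^2 - 2)/(2*k^2 + k - 15)
(3) = (p - 7)/(p + 1)
(4) = (l^2 - I*l + 42)/(l^2 + l*(1 + 7*I) + 7*I)
(5) = (t - 8)/(t - 5)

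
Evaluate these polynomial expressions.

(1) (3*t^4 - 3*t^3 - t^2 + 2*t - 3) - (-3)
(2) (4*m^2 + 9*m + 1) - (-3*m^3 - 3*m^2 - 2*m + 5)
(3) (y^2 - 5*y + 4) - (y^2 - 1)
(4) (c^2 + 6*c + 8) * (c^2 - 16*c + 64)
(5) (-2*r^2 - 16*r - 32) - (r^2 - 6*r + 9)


(1) = 3*t^4 - 3*t^3 - t^2 + 2*t
(2) = 3*m^3 + 7*m^2 + 11*m - 4
(3) = 5 - 5*y
(4) = c^4 - 10*c^3 - 24*c^2 + 256*c + 512
(5) = -3*r^2 - 10*r - 41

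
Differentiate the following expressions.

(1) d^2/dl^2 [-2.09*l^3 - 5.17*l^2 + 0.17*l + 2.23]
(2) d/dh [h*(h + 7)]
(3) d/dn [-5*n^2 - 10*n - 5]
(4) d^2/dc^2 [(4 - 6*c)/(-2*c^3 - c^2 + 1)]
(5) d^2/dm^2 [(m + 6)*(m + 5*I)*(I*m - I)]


(1) = -12.54*l - 10.34
(2) = 2*h + 7
(3) = -10*n - 10
(4) = 4*(4*c^2*(3*c - 2)*(3*c + 1)^2 - (18*c^2 + 6*c + (3*c - 2)*(6*c + 1))*(2*c^3 + c^2 - 1))/(2*c^3 + c^2 - 1)^3
(5) = 6*I*m - 10 + 10*I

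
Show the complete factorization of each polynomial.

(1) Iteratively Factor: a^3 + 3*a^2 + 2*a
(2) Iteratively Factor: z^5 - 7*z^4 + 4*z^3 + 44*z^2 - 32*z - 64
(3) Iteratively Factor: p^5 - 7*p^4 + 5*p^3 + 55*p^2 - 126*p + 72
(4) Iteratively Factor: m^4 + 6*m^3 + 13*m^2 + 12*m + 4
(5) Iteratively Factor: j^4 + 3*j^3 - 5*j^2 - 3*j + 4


(1) = (a)*(a^2 + 3*a + 2) = a*(a + 2)*(a + 1)
(2) = (z - 4)*(z^4 - 3*z^3 - 8*z^2 + 12*z + 16) = (z - 4)*(z + 1)*(z^3 - 4*z^2 - 4*z + 16) = (z - 4)*(z - 2)*(z + 1)*(z^2 - 2*z - 8) = (z - 4)^2*(z - 2)*(z + 1)*(z + 2)
(3) = (p + 3)*(p^4 - 10*p^3 + 35*p^2 - 50*p + 24) = (p - 1)*(p + 3)*(p^3 - 9*p^2 + 26*p - 24) = (p - 3)*(p - 1)*(p + 3)*(p^2 - 6*p + 8) = (p - 3)*(p - 2)*(p - 1)*(p + 3)*(p - 4)
(4) = (m + 2)*(m^3 + 4*m^2 + 5*m + 2) = (m + 2)^2*(m^2 + 2*m + 1) = (m + 1)*(m + 2)^2*(m + 1)
(5) = (j - 1)*(j^3 + 4*j^2 - j - 4) = (j - 1)*(j + 1)*(j^2 + 3*j - 4) = (j - 1)^2*(j + 1)*(j + 4)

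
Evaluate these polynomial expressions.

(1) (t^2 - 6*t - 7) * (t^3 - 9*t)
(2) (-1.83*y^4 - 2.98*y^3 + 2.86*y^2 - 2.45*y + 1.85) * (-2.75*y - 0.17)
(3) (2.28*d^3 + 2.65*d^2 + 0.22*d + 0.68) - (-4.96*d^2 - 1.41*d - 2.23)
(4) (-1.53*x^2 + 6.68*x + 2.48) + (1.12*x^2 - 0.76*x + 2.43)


(1) = t^5 - 6*t^4 - 16*t^3 + 54*t^2 + 63*t
(2) = 5.0325*y^5 + 8.5061*y^4 - 7.3584*y^3 + 6.2513*y^2 - 4.671*y - 0.3145
(3) = 2.28*d^3 + 7.61*d^2 + 1.63*d + 2.91
(4) = -0.41*x^2 + 5.92*x + 4.91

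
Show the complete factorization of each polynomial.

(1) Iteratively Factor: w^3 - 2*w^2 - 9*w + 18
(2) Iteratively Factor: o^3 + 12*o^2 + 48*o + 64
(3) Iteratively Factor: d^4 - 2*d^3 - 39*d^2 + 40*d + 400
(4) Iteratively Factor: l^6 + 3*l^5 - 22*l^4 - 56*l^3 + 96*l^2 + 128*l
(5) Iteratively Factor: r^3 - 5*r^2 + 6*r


(1) = (w - 3)*(w^2 + w - 6) = (w - 3)*(w + 3)*(w - 2)
(2) = (o + 4)*(o^2 + 8*o + 16) = (o + 4)^2*(o + 4)
(3) = (d + 4)*(d^3 - 6*d^2 - 15*d + 100) = (d - 5)*(d + 4)*(d^2 - d - 20) = (d - 5)^2*(d + 4)*(d + 4)
(4) = (l - 4)*(l^5 + 7*l^4 + 6*l^3 - 32*l^2 - 32*l) = (l - 4)*(l + 4)*(l^4 + 3*l^3 - 6*l^2 - 8*l) = (l - 4)*(l + 4)^2*(l^3 - l^2 - 2*l) = (l - 4)*(l - 2)*(l + 4)^2*(l^2 + l) = (l - 4)*(l - 2)*(l + 1)*(l + 4)^2*(l)
(5) = (r - 2)*(r^2 - 3*r) = r*(r - 2)*(r - 3)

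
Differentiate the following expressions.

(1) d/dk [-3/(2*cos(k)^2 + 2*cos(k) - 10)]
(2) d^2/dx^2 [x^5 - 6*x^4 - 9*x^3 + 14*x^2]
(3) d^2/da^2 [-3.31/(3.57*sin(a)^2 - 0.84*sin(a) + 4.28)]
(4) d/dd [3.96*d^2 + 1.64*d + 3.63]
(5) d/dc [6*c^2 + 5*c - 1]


(1) = -3*(2*cos(k) + 1)*sin(k)/(2*(cos(k)^2 + cos(k) - 5)^2)
(2) = 20*x^3 - 72*x^2 - 54*x + 28
(3) = (168.742476*sin(a)^4 - 29.778084*sin(a)^3 - 453.080082*sin(a)^2 + 71.45628*sin(a) + 96.47988)/(3.57*sin(a)^2 - 0.84*sin(a) + 4.28)^3
(4) = 7.92*d + 1.64
(5) = 12*c + 5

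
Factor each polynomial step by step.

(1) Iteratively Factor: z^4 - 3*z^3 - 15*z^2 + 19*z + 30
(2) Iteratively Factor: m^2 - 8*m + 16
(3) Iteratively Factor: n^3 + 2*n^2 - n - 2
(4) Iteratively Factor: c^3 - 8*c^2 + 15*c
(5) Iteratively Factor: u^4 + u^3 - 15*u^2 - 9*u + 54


(1) = (z - 2)*(z^3 - z^2 - 17*z - 15) = (z - 2)*(z + 3)*(z^2 - 4*z - 5) = (z - 2)*(z + 1)*(z + 3)*(z - 5)
(2) = (m - 4)*(m - 4)
(3) = (n + 2)*(n^2 - 1) = (n - 1)*(n + 2)*(n + 1)
(4) = (c - 3)*(c^2 - 5*c) = (c - 5)*(c - 3)*(c)
(5) = (u - 3)*(u^3 + 4*u^2 - 3*u - 18) = (u - 3)*(u - 2)*(u^2 + 6*u + 9) = (u - 3)*(u - 2)*(u + 3)*(u + 3)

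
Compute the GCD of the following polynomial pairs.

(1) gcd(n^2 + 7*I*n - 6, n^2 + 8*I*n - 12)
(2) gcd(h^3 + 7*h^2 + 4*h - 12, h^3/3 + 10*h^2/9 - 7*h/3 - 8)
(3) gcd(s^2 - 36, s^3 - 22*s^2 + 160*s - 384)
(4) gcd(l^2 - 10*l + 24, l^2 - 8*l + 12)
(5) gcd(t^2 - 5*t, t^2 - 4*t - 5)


(1) = gcd((n + I)*(n + 6*I), (n + 2*I)*(n + 6*I)) = n + 6*I
(2) = 1
(3) = gcd((s - 6)*(s + 6), (s - 8)^2*(s - 6)) = s - 6
(4) = l - 6
(5) = t - 5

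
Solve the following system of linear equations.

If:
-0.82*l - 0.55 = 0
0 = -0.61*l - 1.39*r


Then:
l = -0.67
r = 0.29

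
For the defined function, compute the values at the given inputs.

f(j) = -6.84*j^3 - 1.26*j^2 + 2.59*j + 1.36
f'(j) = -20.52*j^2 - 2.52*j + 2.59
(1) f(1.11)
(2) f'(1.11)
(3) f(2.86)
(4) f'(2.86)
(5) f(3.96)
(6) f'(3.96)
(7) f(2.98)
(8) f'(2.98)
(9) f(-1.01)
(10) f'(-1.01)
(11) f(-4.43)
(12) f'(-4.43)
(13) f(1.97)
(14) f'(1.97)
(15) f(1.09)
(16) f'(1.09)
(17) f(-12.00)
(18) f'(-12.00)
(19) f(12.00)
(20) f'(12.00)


(1) = -6.67
(2) = -25.49
(3) = -161.55
(4) = -172.46
(5) = -432.90
(6) = -329.18
(7) = -183.12
(8) = -187.15
(9) = 4.51
(10) = -15.80
(11) = 559.82
(12) = -388.95
(13) = -50.72
(14) = -82.01
(15) = -6.17
(16) = -24.54
(17) = 11608.36
(18) = -2922.05
(19) = -11968.52
(20) = -2982.53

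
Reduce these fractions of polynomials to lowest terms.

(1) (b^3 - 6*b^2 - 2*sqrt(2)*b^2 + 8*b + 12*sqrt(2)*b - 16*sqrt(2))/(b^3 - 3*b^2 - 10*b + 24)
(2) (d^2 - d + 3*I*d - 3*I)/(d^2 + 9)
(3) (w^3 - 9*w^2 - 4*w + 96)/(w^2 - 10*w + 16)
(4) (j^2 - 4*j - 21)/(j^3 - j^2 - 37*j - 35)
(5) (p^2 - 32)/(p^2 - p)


(1) = (b - 2*sqrt(2))/(b + 3)
(2) = (d - 1)/(d - 3*I)
(3) = (w^2 - w - 12)/(w - 2)
(4) = (j + 3)/(j^2 + 6*j + 5)
(5) = (p^2 - 32)/(p^2 - p)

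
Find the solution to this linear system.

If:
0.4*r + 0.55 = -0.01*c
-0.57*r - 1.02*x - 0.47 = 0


Then:
c = 71.5789473684211*x - 22.0175438596491
r = -1.78947368421053*x - 0.824561403508772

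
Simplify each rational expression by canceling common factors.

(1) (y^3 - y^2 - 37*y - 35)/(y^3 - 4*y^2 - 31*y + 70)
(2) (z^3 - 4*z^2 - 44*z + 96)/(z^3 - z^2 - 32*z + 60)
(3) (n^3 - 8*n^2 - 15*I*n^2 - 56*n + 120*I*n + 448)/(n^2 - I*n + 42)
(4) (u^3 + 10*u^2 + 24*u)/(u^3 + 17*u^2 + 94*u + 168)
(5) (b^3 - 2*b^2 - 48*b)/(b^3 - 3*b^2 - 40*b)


(1) = (y + 1)/(y - 2)
(2) = (z - 8)/(z - 5)
(3) = (n^2 + n*(-8 - 8*I) + 64*I)/(n + 6*I)
(4) = u/(u + 7)
(5) = (b + 6)/(b + 5)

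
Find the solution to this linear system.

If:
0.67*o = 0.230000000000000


Then:
o = 0.34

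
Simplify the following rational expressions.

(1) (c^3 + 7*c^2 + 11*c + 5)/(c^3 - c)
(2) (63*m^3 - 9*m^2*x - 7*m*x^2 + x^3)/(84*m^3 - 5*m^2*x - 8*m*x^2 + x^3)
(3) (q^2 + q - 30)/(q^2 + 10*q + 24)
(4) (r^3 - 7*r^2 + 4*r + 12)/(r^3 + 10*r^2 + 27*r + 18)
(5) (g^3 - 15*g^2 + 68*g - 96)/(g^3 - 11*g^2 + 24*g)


(1) = (c^2 + 6*c + 5)/(c^2 - c)
(2) = (-3*m + x)/(-4*m + x)
(3) = (q - 5)/(q + 4)
(4) = (r^2 - 8*r + 12)/(r^2 + 9*r + 18)
(5) = (g - 4)/g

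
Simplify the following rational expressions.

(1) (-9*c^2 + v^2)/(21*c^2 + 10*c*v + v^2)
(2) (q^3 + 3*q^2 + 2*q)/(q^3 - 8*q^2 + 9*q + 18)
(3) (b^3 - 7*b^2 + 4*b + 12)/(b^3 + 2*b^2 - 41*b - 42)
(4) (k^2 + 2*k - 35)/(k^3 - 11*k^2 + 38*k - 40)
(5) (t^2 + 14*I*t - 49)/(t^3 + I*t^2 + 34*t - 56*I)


(1) = (-3*c + v)/(7*c + v)
(2) = (q^2 + 2*q)/(q^2 - 9*q + 18)
(3) = (b - 2)/(b + 7)
(4) = (k + 7)/(k^2 - 6*k + 8)
(5) = (t + 7*I)/(t^2 - 6*I*t - 8)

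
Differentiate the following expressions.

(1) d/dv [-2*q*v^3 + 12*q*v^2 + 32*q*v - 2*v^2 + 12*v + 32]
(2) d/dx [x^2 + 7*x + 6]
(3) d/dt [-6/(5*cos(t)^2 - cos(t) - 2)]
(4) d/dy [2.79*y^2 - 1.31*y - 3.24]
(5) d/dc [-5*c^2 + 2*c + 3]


(1) = -6*q*v^2 + 24*q*v + 32*q - 4*v + 12
(2) = 2*x + 7
(3) = 6*(1 - 10*cos(t))*sin(t)/(-5*cos(t)^2 + cos(t) + 2)^2
(4) = 5.58*y - 1.31
(5) = 2 - 10*c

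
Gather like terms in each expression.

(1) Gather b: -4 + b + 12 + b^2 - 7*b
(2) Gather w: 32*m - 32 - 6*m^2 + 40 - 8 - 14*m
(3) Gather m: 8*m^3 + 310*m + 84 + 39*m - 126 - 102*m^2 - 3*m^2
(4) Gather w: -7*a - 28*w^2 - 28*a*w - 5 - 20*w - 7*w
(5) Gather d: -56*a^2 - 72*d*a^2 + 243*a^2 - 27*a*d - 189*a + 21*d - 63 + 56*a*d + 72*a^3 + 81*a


(1) = b^2 - 6*b + 8
(2) = -6*m^2 + 18*m
(3) = 8*m^3 - 105*m^2 + 349*m - 42
(4) = -7*a - 28*w^2 + w*(-28*a - 27) - 5
(5) = 72*a^3 + 187*a^2 - 108*a + d*(-72*a^2 + 29*a + 21) - 63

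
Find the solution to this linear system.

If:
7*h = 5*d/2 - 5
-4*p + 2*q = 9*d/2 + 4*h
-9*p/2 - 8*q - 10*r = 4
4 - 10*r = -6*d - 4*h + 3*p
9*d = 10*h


Then:
d = -25/19
h = -45/38
p = 1796/665
q = 193/2660
r = -5564/3325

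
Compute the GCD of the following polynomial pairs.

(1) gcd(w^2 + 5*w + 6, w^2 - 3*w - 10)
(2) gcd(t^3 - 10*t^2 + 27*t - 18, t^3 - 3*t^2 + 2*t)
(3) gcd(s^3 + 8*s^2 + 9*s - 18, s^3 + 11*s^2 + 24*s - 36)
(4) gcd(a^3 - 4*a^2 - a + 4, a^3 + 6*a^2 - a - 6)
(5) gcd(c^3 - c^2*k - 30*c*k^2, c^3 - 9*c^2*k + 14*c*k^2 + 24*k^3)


(1) = w + 2
(2) = gcd((t - 6)*(t - 3)*(t - 1), t*(t - 2)*(t - 1)) = t - 1
(3) = gcd((s - 1)*(s + 3)*(s + 6), (s - 1)*(s + 6)^2) = s^2 + 5*s - 6
(4) = a^2 - 1
(5) = c - 6*k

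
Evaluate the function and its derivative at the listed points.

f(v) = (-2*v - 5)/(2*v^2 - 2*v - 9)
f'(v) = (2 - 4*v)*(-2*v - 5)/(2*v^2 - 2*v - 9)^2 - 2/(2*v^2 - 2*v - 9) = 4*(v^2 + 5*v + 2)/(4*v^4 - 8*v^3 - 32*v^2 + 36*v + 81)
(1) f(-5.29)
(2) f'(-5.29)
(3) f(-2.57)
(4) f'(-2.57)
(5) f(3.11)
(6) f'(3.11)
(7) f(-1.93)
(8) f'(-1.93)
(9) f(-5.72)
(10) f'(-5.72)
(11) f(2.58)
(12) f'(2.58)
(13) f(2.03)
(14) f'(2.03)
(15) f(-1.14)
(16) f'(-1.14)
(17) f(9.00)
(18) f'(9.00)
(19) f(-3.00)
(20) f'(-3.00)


(1) = 0.10
(2) = 0.00
(3) = 0.01
(4) = -0.19
(5) = -2.72
(6) = 6.40
(7) = -0.49
(8) = -2.94
(9) = 0.09
(10) = 0.01
(11) = 11.99
(12) = 120.13
(13) = 1.88
(14) = 2.80
(15) = 0.66
(16) = -0.57
(17) = -0.17
(18) = 0.03
(19) = 0.07
(20) = -0.07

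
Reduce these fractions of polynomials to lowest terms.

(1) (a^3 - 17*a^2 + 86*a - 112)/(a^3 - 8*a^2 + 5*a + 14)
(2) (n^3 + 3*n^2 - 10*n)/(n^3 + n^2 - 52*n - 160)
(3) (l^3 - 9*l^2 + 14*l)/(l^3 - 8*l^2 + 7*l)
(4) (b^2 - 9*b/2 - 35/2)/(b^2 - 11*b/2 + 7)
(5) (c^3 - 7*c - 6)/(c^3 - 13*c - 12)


(1) = (a - 8)/(a + 1)
(2) = (n^2 - 2*n)/(n^2 - 4*n - 32)
(3) = (l - 2)/(l - 1)
(4) = (2*b^2 - 9*b - 35)/(2*b^2 - 11*b + 14)
(5) = (c^2 - c - 6)/(c^2 - c - 12)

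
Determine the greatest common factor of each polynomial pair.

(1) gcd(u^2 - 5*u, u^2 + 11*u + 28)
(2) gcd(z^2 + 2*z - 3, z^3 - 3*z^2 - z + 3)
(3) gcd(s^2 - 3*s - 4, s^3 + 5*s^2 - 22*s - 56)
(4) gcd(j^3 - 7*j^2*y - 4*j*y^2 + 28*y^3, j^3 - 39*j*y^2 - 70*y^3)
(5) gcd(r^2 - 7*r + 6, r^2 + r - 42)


(1) = 1
(2) = gcd((z - 1)*(z + 3), (z - 3)*(z - 1)*(z + 1)) = z - 1
(3) = s - 4
(4) = gcd((j - 7*y)*(j - 2*y)*(j + 2*y), (j - 7*y)*(j + 2*y)*(j + 5*y)) = -j^2 + 5*j*y + 14*y^2
(5) = gcd((r - 6)*(r - 1), (r - 6)*(r + 7)) = r - 6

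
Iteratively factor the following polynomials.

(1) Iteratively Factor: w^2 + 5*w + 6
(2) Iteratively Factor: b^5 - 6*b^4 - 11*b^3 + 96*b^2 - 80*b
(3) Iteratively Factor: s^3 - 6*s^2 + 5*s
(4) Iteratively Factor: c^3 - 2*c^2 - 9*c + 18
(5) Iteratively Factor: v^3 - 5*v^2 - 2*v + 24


(1) = (w + 2)*(w + 3)
(2) = (b - 4)*(b^4 - 2*b^3 - 19*b^2 + 20*b) = (b - 5)*(b - 4)*(b^3 + 3*b^2 - 4*b) = (b - 5)*(b - 4)*(b + 4)*(b^2 - b) = (b - 5)*(b - 4)*(b - 1)*(b + 4)*(b)
(3) = (s - 1)*(s^2 - 5*s) = s*(s - 1)*(s - 5)
(4) = (c + 3)*(c^2 - 5*c + 6) = (c - 2)*(c + 3)*(c - 3)
(5) = (v - 3)*(v^2 - 2*v - 8) = (v - 3)*(v + 2)*(v - 4)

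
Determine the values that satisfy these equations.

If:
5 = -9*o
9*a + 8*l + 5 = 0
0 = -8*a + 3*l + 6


Then:
a = 33/91
l = -94/91
o = -5/9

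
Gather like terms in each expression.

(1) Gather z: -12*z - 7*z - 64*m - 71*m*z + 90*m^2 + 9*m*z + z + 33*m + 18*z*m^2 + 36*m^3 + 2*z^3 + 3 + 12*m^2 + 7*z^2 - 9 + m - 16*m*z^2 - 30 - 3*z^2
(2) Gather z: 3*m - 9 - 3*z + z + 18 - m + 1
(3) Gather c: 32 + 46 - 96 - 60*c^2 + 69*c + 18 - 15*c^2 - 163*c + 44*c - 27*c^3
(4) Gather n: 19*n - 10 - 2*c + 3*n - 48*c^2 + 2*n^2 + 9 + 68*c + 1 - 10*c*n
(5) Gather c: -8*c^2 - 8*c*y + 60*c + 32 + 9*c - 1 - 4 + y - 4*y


(1) = 36*m^3 + 102*m^2 - 30*m + 2*z^3 + z^2*(4 - 16*m) + z*(18*m^2 - 62*m - 18) - 36
(2) = 2*m - 2*z + 10
(3) = -27*c^3 - 75*c^2 - 50*c
(4) = -48*c^2 + 66*c + 2*n^2 + n*(22 - 10*c)
(5) = -8*c^2 + c*(69 - 8*y) - 3*y + 27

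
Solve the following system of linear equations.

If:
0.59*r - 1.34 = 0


Then:
r = 2.27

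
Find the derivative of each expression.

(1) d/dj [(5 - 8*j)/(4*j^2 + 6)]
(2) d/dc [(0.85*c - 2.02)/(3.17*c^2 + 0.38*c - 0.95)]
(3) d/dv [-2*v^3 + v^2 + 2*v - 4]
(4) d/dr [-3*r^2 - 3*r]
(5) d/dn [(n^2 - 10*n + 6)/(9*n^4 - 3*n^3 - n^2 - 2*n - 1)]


(1) = 2*(4*j^2 - 5*j - 6)/(4*j^4 + 12*j^2 + 9)
(2) = (-2.6945*c^2 + 12.8068*c - 0.0399)/(10.0489*c^4 + 2.4092*c^3 - 5.8786*c^2 - 0.722*c + 0.9025)
(3) = -6*v^2 + 2*v + 2
(4) = -6*r - 3
(5) = (-18*n^5 + 273*n^4 - 276*n^3 + 42*n^2 + 10*n + 22)/(81*n^8 - 54*n^7 - 9*n^6 - 30*n^5 - 5*n^4 + 10*n^3 + 6*n^2 + 4*n + 1)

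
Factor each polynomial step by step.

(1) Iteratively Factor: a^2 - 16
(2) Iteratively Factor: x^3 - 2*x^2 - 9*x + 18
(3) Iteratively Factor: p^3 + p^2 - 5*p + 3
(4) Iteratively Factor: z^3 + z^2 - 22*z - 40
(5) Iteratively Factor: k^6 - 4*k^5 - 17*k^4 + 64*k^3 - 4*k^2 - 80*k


(1) = (a - 4)*(a + 4)
(2) = (x - 3)*(x^2 + x - 6) = (x - 3)*(x - 2)*(x + 3)
(3) = (p + 3)*(p^2 - 2*p + 1) = (p - 1)*(p + 3)*(p - 1)
(4) = (z + 2)*(z^2 - z - 20) = (z + 2)*(z + 4)*(z - 5)
(5) = (k + 1)*(k^5 - 5*k^4 - 12*k^3 + 76*k^2 - 80*k) = (k - 2)*(k + 1)*(k^4 - 3*k^3 - 18*k^2 + 40*k) = k*(k - 2)*(k + 1)*(k^3 - 3*k^2 - 18*k + 40) = k*(k - 2)^2*(k + 1)*(k^2 - k - 20) = k*(k - 2)^2*(k + 1)*(k + 4)*(k - 5)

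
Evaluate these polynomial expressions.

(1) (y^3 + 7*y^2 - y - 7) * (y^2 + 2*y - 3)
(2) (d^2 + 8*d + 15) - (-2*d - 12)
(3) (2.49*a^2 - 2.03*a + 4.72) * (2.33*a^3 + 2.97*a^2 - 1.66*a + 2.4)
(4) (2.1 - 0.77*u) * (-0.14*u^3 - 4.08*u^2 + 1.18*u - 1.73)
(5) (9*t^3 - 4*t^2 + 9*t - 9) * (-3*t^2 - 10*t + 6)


(1) = y^5 + 9*y^4 + 10*y^3 - 30*y^2 - 11*y + 21
(2) = d^2 + 10*d + 27
(3) = 5.8017*a^5 + 2.6654*a^4 + 0.8351*a^3 + 23.3642*a^2 - 12.7072*a + 11.328
(4) = 0.1078*u^4 + 2.8476*u^3 - 9.4766*u^2 + 3.8101*u - 3.633
(5) = -27*t^5 - 78*t^4 + 67*t^3 - 87*t^2 + 144*t - 54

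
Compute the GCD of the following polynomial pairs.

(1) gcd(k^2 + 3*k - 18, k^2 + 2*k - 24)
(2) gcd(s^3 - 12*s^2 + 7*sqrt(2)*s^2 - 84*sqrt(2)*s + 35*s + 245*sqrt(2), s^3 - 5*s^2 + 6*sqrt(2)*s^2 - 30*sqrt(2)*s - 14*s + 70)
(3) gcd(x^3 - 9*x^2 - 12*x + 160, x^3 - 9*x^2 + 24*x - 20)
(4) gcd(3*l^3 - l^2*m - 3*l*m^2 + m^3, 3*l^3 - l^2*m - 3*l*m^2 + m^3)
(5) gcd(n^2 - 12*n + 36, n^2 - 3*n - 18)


(1) = k + 6
(2) = gcd((s - 7)*(s - 5)*(s + 7*sqrt(2)), (s - 5)*(s - sqrt(2))*(s + 7*sqrt(2))) = s^2 + s*(-5 + 7*sqrt(2)) - 35*sqrt(2)
(3) = gcd((x - 8)*(x - 5)*(x + 4), (x - 5)*(x - 2)^2) = x - 5
(4) = 3*l^3 - l^2*m - 3*l*m^2 + m^3
(5) = n - 6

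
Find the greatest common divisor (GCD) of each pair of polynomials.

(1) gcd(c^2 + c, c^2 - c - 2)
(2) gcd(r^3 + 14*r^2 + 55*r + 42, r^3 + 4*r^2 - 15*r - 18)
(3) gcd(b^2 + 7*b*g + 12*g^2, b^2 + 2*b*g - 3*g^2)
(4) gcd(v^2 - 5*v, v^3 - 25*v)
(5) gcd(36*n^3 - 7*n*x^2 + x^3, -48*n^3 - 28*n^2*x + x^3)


(1) = gcd(c*(c + 1), (c - 2)*(c + 1)) = c + 1
(2) = r^2 + 7*r + 6
(3) = gcd((b + 3*g)*(b + 4*g), (b - g)*(b + 3*g)) = b + 3*g
(4) = v^2 - 5*v
(5) = gcd((-6*n + x)*(-3*n + x)*(2*n + x), (-6*n + x)*(2*n + x)*(4*n + x)) = -12*n^2 - 4*n*x + x^2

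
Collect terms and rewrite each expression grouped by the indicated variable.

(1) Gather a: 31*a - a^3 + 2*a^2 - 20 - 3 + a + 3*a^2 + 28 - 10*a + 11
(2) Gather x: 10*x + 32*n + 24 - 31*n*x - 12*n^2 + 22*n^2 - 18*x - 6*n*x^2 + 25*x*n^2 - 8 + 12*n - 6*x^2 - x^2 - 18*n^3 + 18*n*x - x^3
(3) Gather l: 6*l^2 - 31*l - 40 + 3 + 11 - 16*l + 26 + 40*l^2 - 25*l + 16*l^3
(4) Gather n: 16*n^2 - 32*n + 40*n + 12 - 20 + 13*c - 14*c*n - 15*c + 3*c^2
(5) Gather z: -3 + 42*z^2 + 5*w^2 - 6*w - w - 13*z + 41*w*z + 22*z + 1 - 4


(1) = -a^3 + 5*a^2 + 22*a + 16
(2) = -18*n^3 + 10*n^2 + 44*n - x^3 + x^2*(-6*n - 7) + x*(25*n^2 - 13*n - 8) + 16
(3) = 16*l^3 + 46*l^2 - 72*l
(4) = 3*c^2 - 2*c + 16*n^2 + n*(8 - 14*c) - 8
(5) = 5*w^2 - 7*w + 42*z^2 + z*(41*w + 9) - 6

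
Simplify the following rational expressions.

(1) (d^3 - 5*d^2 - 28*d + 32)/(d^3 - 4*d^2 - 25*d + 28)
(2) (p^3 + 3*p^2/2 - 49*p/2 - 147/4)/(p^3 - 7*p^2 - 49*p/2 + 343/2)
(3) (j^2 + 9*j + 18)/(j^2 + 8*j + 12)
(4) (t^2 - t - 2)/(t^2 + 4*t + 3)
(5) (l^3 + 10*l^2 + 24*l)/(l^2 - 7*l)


(1) = (d - 8)/(d - 7)
(2) = (2*p + 3)/(2*p - 14)
(3) = (j + 3)/(j + 2)
(4) = (t - 2)/(t + 3)
(5) = (l^2 + 10*l + 24)/(l - 7)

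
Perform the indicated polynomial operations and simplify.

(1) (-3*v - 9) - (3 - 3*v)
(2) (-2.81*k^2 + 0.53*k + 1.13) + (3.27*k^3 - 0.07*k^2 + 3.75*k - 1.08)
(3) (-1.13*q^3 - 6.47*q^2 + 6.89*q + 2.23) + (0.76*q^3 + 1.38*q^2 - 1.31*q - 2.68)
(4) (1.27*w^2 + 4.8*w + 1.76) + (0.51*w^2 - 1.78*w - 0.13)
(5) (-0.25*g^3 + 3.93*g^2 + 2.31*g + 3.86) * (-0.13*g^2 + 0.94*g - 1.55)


(1) = -12
(2) = 3.27*k^3 - 2.88*k^2 + 4.28*k + 0.05
(3) = -0.37*q^3 - 5.09*q^2 + 5.58*q - 0.45
(4) = 1.78*w^2 + 3.02*w + 1.63
(5) = 0.0325*g^5 - 0.7459*g^4 + 3.7814*g^3 - 4.4219*g^2 + 0.0479*g - 5.983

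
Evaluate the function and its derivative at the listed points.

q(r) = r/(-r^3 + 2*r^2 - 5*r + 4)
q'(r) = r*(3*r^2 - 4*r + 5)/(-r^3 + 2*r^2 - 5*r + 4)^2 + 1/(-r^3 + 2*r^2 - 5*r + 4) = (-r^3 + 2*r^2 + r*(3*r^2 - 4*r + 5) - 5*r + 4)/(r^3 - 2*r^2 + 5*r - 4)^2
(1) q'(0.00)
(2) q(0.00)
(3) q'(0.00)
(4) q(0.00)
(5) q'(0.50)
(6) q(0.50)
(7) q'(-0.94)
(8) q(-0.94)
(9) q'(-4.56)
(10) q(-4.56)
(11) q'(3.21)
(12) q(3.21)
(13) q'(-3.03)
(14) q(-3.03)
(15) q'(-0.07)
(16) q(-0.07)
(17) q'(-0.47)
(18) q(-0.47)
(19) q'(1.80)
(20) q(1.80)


(1) = 0.25
(2) = 0.00
(3) = 0.25
(4) = 0.00
(5) = 1.07
(6) = 0.27
(7) = 0.00
(8) = -0.08
(9) = -0.01
(10) = -0.03
(11) = 0.08
(12) = -0.13
(13) = -0.02
(14) = -0.05
(15) = 0.21
(16) = -0.02
(17) = 0.07
(18) = -0.07
(19) = 0.48
(20) = -0.41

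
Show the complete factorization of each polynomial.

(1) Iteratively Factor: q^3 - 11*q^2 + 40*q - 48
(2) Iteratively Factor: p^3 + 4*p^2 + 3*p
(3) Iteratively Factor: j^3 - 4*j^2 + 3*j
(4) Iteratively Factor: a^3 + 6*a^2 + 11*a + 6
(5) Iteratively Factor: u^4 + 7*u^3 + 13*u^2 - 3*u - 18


(1) = (q - 4)*(q^2 - 7*q + 12) = (q - 4)^2*(q - 3)
(2) = (p + 1)*(p^2 + 3*p) = (p + 1)*(p + 3)*(p)
(3) = (j - 3)*(j^2 - j) = j*(j - 3)*(j - 1)
(4) = (a + 2)*(a^2 + 4*a + 3) = (a + 1)*(a + 2)*(a + 3)
(5) = (u + 2)*(u^3 + 5*u^2 + 3*u - 9) = (u + 2)*(u + 3)*(u^2 + 2*u - 3) = (u + 2)*(u + 3)^2*(u - 1)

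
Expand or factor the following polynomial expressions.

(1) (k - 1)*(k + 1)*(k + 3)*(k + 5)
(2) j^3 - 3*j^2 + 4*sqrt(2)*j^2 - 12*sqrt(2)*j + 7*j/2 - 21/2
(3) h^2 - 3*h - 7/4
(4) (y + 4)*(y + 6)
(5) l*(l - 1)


(1) = k^4 + 8*k^3 + 14*k^2 - 8*k - 15
(2) = (j - 3)*(j + sqrt(2)/2)*(j + 7*sqrt(2)/2)
(3) = (h - 7/2)*(h + 1/2)
(4) = y^2 + 10*y + 24
(5) = l^2 - l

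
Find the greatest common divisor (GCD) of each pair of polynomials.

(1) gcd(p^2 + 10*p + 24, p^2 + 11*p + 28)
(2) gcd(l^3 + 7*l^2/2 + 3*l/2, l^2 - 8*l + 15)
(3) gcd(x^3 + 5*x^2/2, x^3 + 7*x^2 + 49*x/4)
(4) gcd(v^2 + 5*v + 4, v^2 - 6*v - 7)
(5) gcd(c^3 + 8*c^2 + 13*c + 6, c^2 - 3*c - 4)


(1) = gcd((p + 4)*(p + 6), (p + 4)*(p + 7)) = p + 4
(2) = 1
(3) = x
(4) = gcd((v + 1)*(v + 4), (v - 7)*(v + 1)) = v + 1
(5) = c + 1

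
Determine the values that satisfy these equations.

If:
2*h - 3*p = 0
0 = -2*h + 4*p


Then:
h = 0
p = 0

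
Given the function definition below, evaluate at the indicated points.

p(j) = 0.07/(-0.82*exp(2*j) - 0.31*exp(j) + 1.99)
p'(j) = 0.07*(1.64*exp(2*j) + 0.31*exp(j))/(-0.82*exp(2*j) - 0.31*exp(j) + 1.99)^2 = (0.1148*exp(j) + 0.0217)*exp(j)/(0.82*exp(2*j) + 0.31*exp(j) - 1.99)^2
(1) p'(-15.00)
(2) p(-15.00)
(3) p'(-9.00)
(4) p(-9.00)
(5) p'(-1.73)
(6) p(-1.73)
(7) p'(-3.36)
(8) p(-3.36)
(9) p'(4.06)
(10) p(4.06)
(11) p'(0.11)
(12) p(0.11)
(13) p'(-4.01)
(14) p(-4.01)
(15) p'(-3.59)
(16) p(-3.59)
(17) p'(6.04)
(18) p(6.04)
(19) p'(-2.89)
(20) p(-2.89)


(1) = 0.00
(2) = 0.04
(3) = 0.00
(4) = 0.04
(5) = 0.00
(6) = 0.04
(7) = 0.00
(8) = 0.04
(9) = 0.00
(10) = -0.00
(11) = 0.43
(12) = 0.11
(13) = 0.00
(14) = 0.04
(15) = 0.00
(16) = 0.04
(17) = 0.00
(18) = -0.00
(19) = 0.00
(20) = 0.04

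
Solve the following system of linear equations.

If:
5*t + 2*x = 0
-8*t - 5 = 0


Then:
t = -5/8
x = 25/16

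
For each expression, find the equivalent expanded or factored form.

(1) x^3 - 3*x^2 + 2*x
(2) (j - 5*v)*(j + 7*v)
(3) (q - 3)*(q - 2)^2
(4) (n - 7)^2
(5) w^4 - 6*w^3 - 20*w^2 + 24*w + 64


(1) = x*(x - 2)*(x - 1)
(2) = j^2 + 2*j*v - 35*v^2
(3) = q^3 - 7*q^2 + 16*q - 12
(4) = n^2 - 14*n + 49
(5) = (w - 8)*(w - 2)*(w + 2)^2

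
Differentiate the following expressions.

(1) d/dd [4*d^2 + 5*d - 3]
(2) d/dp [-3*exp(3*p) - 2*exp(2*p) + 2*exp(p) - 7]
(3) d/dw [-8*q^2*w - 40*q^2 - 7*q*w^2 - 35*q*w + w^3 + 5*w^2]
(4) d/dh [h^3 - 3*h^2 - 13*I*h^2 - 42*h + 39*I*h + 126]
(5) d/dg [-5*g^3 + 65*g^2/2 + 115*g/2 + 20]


(1) = 8*d + 5
(2) = (-9*exp(2*p) - 4*exp(p) + 2)*exp(p)
(3) = -8*q^2 - 14*q*w - 35*q + 3*w^2 + 10*w
(4) = 3*h^2 - 6*h - 26*I*h - 42 + 39*I
(5) = -15*g^2 + 65*g + 115/2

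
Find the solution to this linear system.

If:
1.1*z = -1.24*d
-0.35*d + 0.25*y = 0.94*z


Then:
d = -0.887096774193548*z
y = 2.51806451612903*z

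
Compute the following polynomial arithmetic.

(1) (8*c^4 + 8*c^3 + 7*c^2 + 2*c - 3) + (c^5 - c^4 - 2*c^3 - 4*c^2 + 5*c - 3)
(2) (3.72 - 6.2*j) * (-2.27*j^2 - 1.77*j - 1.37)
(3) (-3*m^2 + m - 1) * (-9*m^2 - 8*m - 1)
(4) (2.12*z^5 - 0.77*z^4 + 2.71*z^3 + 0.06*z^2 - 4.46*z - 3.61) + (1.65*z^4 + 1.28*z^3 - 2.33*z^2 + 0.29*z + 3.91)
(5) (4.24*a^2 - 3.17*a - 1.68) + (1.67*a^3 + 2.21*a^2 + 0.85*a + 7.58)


(1) = c^5 + 7*c^4 + 6*c^3 + 3*c^2 + 7*c - 6
(2) = 14.074*j^3 + 2.5296*j^2 + 1.9096*j - 5.0964
(3) = 27*m^4 + 15*m^3 + 4*m^2 + 7*m + 1
(4) = 2.12*z^5 + 0.88*z^4 + 3.99*z^3 - 2.27*z^2 - 4.17*z + 0.3
(5) = 1.67*a^3 + 6.45*a^2 - 2.32*a + 5.9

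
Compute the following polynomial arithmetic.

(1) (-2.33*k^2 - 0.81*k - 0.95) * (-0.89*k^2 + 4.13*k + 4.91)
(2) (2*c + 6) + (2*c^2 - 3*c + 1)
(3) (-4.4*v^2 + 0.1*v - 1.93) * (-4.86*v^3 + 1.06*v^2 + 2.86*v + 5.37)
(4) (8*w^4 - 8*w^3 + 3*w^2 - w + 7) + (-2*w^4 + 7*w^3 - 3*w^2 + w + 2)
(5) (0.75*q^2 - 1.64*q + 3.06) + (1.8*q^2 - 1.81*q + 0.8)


(1) = 2.0737*k^4 - 8.902*k^3 - 13.9401*k^2 - 7.9006*k - 4.6645
(2) = 2*c^2 - c + 7
(3) = 21.384*v^5 - 5.15*v^4 - 3.0982*v^3 - 25.3878*v^2 - 4.9828*v - 10.3641
(4) = 6*w^4 - w^3 + 9
(5) = 2.55*q^2 - 3.45*q + 3.86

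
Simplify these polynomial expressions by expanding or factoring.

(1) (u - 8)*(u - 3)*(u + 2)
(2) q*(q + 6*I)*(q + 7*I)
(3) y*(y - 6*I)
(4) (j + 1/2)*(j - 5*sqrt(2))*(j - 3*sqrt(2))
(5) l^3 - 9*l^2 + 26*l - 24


(1) = u^3 - 9*u^2 + 2*u + 48
(2) = q^3 + 13*I*q^2 - 42*q
(3) = y^2 - 6*I*y
(4) = j^3 - 8*sqrt(2)*j^2 + j^2/2 - 4*sqrt(2)*j + 30*j + 15
(5) = (l - 4)*(l - 3)*(l - 2)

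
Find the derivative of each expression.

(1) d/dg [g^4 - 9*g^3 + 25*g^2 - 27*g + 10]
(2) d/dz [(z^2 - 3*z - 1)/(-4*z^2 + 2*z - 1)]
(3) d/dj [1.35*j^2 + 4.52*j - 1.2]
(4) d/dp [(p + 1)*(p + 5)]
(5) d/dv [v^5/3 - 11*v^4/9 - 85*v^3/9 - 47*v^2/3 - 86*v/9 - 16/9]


(1) = 4*g^3 - 27*g^2 + 50*g - 27
(2) = 5*(-2*z^2 - 2*z + 1)/(16*z^4 - 16*z^3 + 12*z^2 - 4*z + 1)
(3) = 2.7*j + 4.52
(4) = 2*p + 6
(5) = 5*v^4/3 - 44*v^3/9 - 85*v^2/3 - 94*v/3 - 86/9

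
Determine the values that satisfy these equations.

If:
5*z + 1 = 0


Then:
z = -1/5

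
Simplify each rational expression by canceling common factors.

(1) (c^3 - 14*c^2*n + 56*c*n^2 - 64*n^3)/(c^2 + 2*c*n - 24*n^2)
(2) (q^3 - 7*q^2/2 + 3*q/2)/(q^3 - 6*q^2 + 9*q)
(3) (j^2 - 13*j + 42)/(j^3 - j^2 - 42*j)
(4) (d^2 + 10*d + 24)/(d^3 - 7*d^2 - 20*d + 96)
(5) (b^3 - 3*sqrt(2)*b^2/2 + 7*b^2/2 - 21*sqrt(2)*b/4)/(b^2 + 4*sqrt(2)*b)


(1) = (c^2 - 10*c*n + 16*n^2)/(c + 6*n)
(2) = (2*q - 1)/(2*q - 6)
(3) = (j - 6)/(j^2 + 6*j)
(4) = (d + 6)/(d^2 - 11*d + 24)
(5) = (4*b^2 + b*(14 - 6*sqrt(2)) - 21*sqrt(2))/(4*b + 16*sqrt(2))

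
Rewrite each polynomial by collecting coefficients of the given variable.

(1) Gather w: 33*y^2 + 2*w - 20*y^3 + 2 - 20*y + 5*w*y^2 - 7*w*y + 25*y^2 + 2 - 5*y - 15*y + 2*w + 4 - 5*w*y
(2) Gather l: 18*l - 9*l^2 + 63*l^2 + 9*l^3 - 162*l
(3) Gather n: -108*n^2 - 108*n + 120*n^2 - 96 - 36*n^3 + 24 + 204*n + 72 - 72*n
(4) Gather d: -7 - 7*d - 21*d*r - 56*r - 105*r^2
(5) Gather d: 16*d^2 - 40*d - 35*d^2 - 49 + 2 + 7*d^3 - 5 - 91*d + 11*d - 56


(1) = w*(5*y^2 - 12*y + 4) - 20*y^3 + 58*y^2 - 40*y + 8
(2) = 9*l^3 + 54*l^2 - 144*l
(3) = -36*n^3 + 12*n^2 + 24*n
(4) = d*(-21*r - 7) - 105*r^2 - 56*r - 7
(5) = 7*d^3 - 19*d^2 - 120*d - 108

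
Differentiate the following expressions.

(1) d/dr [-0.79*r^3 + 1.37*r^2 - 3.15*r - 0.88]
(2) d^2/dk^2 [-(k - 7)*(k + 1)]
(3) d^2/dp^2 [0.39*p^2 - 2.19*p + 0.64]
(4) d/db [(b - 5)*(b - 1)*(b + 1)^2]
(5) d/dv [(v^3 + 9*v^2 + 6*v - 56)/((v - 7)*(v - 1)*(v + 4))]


(1) = -2.37*r^2 + 2.74*r - 3.15
(2) = -2
(3) = 0.780000000000000
(4) = 4*b^3 - 12*b^2 - 12*b + 4
(5) = (-13*v^2 + 42*v - 77)/(v^4 - 16*v^3 + 78*v^2 - 112*v + 49)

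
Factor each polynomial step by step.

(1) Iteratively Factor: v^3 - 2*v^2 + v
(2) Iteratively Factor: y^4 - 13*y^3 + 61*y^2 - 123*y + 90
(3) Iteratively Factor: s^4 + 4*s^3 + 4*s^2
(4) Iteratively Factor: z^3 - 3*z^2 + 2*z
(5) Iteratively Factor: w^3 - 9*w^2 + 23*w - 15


(1) = (v - 1)*(v^2 - v) = v*(v - 1)*(v - 1)
(2) = (y - 3)*(y^3 - 10*y^2 + 31*y - 30) = (y - 5)*(y - 3)*(y^2 - 5*y + 6) = (y - 5)*(y - 3)*(y - 2)*(y - 3)
(3) = (s + 2)*(s^3 + 2*s^2) = (s + 2)^2*(s^2) = s*(s + 2)^2*(s)
(4) = (z - 2)*(z^2 - z) = z*(z - 2)*(z - 1)
(5) = (w - 1)*(w^2 - 8*w + 15) = (w - 5)*(w - 1)*(w - 3)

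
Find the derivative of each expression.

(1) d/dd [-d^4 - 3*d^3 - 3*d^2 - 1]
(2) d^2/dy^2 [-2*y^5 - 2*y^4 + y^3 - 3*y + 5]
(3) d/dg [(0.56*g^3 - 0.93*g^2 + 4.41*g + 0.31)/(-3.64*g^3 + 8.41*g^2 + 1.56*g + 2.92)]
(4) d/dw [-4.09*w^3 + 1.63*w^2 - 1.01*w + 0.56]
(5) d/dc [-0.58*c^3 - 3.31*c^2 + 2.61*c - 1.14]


(1) = d*(-4*d^2 - 9*d - 6)
(2) = 2*y*(-20*y^2 - 12*y + 3)
(3) = (1.3244*g^4 + 33.852*g^3 - 30.2481*g^2 - 10.6454*g + 12.3936)/(13.2496*g^6 - 61.2248*g^5 + 59.3713*g^4 + 4.9816*g^3 + 51.548*g^2 + 9.1104*g + 8.5264)
(4) = -12.27*w^2 + 3.26*w - 1.01
(5) = -1.74*c^2 - 6.62*c + 2.61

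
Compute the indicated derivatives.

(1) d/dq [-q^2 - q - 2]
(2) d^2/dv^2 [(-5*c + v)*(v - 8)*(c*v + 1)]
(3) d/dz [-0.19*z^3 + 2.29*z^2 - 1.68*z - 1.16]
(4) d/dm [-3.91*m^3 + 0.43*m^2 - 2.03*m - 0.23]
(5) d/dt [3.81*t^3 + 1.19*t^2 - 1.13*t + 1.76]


(1) = -2*q - 1
(2) = -10*c^2 + 6*c*v - 16*c + 2
(3) = -0.57*z^2 + 4.58*z - 1.68
(4) = -11.73*m^2 + 0.86*m - 2.03
(5) = 11.43*t^2 + 2.38*t - 1.13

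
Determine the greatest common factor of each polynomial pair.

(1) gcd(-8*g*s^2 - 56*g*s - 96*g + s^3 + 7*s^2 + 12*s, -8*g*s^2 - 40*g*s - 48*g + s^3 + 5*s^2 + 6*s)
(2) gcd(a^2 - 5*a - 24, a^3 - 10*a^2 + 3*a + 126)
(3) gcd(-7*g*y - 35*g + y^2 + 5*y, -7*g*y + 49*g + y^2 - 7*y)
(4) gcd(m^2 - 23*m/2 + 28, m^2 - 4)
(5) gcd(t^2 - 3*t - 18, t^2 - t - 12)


(1) = gcd((-8*g + s)*(s + 3)*(s + 4), (-8*g + s)*(s + 2)*(s + 3)) = -8*g*s - 24*g + s^2 + 3*s
(2) = a + 3
(3) = gcd((-7*g + y)*(y + 5), (-7*g + y)*(y - 7)) = -7*g + y
(4) = 1
(5) = gcd((t - 6)*(t + 3), (t - 4)*(t + 3)) = t + 3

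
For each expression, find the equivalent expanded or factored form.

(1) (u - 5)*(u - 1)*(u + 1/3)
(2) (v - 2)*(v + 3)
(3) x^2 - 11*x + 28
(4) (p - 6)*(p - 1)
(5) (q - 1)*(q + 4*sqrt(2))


(1) = u^3 - 17*u^2/3 + 3*u + 5/3
(2) = v^2 + v - 6
(3) = (x - 7)*(x - 4)
(4) = p^2 - 7*p + 6
(5) = q^2 - q + 4*sqrt(2)*q - 4*sqrt(2)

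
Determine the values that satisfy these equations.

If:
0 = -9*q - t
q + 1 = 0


Then:
q = -1
t = 9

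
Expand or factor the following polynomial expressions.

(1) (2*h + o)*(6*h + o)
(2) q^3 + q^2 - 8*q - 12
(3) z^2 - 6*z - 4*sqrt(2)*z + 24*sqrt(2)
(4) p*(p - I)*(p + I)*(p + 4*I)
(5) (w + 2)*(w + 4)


(1) = 12*h^2 + 8*h*o + o^2
(2) = (q - 3)*(q + 2)^2
(3) = (z - 6)*(z - 4*sqrt(2))
(4) = p^4 + 4*I*p^3 + p^2 + 4*I*p
(5) = w^2 + 6*w + 8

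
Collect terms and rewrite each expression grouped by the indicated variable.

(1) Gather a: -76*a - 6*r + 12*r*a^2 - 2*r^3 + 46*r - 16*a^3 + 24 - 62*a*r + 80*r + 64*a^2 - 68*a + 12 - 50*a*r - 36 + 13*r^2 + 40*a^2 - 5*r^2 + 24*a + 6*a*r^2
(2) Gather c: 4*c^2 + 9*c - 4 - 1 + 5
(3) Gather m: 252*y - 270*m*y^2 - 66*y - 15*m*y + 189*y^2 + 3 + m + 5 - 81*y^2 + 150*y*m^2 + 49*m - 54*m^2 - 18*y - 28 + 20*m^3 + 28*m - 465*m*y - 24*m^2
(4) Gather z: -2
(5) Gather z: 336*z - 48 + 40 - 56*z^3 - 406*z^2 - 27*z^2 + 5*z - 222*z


(1) = -16*a^3 + a^2*(12*r + 104) + a*(6*r^2 - 112*r - 120) - 2*r^3 + 8*r^2 + 120*r
(2) = 4*c^2 + 9*c
(3) = 20*m^3 + m^2*(150*y - 78) + m*(-270*y^2 - 480*y + 78) + 108*y^2 + 168*y - 20
(4) = -2
(5) = -56*z^3 - 433*z^2 + 119*z - 8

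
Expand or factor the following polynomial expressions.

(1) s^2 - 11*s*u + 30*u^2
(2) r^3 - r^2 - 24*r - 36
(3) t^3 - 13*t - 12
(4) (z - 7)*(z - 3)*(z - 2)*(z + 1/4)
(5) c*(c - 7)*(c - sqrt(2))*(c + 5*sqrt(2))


(1) = (s - 6*u)*(s - 5*u)
(2) = (r - 6)*(r + 2)*(r + 3)
(3) = (t - 4)*(t + 1)*(t + 3)
(4) = z^4 - 47*z^3/4 + 38*z^2 - 127*z/4 - 21/2
(5) = c^4 - 7*c^3 + 4*sqrt(2)*c^3 - 28*sqrt(2)*c^2 - 10*c^2 + 70*c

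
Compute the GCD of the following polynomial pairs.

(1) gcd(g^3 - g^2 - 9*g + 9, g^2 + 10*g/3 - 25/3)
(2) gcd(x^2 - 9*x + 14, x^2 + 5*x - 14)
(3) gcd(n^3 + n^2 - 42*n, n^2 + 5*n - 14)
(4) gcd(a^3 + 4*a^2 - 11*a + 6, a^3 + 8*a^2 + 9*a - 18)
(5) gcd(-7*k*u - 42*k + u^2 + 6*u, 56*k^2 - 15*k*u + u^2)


(1) = gcd((g - 3)*(g - 1)*(g + 3), (g - 5/3)*(g + 5)) = 1
(2) = gcd((x - 7)*(x - 2), (x - 2)*(x + 7)) = x - 2
(3) = gcd(n*(n - 6)*(n + 7), (n - 2)*(n + 7)) = n + 7
(4) = gcd((a - 1)^2*(a + 6), (a - 1)*(a + 3)*(a + 6)) = a^2 + 5*a - 6
(5) = gcd((-7*k + u)*(u + 6), (-8*k + u)*(-7*k + u)) = -7*k + u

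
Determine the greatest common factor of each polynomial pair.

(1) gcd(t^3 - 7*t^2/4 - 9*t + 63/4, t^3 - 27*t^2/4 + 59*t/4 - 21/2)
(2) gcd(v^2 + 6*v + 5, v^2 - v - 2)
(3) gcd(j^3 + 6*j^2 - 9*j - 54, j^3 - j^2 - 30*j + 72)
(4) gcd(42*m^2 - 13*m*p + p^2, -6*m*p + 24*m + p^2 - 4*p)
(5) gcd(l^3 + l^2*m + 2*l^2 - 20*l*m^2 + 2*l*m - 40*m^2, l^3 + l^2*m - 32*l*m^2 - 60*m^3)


(1) = gcd((t - 3)*(t - 7/4)*(t + 3), (t - 3)*(t - 2)*(t - 7/4)) = t^2 - 19*t/4 + 21/4
(2) = v + 1
(3) = j^2 + 3*j - 18
(4) = gcd((-7*m + p)*(-6*m + p), (-6*m + p)*(p - 4)) = -6*m + p
(5) = l + 5*m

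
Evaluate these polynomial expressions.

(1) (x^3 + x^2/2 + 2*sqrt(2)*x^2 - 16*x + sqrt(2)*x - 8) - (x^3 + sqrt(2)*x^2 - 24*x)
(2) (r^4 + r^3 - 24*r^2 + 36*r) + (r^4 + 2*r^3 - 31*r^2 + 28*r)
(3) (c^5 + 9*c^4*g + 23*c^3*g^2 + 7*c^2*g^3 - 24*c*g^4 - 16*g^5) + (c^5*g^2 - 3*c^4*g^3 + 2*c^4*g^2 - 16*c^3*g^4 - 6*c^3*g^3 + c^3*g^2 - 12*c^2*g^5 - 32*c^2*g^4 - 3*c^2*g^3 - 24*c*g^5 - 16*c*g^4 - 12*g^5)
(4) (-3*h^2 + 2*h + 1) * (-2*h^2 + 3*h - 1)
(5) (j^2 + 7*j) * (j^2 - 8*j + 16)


(1) = x^2/2 + sqrt(2)*x^2 + sqrt(2)*x + 8*x - 8
(2) = 2*r^4 + 3*r^3 - 55*r^2 + 64*r
(3) = c^5*g^2 + c^5 - 3*c^4*g^3 + 2*c^4*g^2 + 9*c^4*g - 16*c^3*g^4 - 6*c^3*g^3 + 24*c^3*g^2 - 12*c^2*g^5 - 32*c^2*g^4 + 4*c^2*g^3 - 24*c*g^5 - 40*c*g^4 - 28*g^5
(4) = 6*h^4 - 13*h^3 + 7*h^2 + h - 1
(5) = j^4 - j^3 - 40*j^2 + 112*j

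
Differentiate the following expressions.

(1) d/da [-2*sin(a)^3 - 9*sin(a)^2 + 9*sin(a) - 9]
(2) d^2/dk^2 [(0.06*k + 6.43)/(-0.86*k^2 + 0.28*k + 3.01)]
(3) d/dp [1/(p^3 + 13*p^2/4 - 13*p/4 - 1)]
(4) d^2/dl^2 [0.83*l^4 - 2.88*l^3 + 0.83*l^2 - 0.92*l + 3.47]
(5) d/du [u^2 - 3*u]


(1) = 3*(-6*sin(a) + cos(2*a) + 2)*cos(a)
(2) = ((0.06*k + 6.43)*(1.72*k - 0.28)*(3.44*k - 0.56) + (0.3096*k + 11.026)*(-0.86*k^2 + 0.28*k + 3.01))/(-0.86*k^2 + 0.28*k + 3.01)^3
(3) = 4*(-12*p^2 - 26*p + 13)/(4*p^3 + 13*p^2 - 13*p - 4)^2
(4) = 9.96*l^2 - 17.28*l + 1.66
(5) = 2*u - 3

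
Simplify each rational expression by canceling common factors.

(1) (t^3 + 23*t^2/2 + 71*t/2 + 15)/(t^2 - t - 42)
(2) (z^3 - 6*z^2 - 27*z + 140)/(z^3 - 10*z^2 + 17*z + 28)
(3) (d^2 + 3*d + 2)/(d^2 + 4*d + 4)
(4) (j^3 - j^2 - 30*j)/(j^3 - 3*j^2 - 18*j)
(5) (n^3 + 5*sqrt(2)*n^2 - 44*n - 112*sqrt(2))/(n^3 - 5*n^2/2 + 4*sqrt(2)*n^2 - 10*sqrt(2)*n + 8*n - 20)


(1) = (2*t^2 + 11*t + 5)/(2*t - 14)
(2) = (z + 5)/(z + 1)
(3) = (d + 1)/(d + 2)
(4) = (j + 5)/(j + 3)
(5) = (2*n^2 + 6*sqrt(2)*n - 112)/(2*n^2 + n*(-5 + 4*sqrt(2)) - 10*sqrt(2))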